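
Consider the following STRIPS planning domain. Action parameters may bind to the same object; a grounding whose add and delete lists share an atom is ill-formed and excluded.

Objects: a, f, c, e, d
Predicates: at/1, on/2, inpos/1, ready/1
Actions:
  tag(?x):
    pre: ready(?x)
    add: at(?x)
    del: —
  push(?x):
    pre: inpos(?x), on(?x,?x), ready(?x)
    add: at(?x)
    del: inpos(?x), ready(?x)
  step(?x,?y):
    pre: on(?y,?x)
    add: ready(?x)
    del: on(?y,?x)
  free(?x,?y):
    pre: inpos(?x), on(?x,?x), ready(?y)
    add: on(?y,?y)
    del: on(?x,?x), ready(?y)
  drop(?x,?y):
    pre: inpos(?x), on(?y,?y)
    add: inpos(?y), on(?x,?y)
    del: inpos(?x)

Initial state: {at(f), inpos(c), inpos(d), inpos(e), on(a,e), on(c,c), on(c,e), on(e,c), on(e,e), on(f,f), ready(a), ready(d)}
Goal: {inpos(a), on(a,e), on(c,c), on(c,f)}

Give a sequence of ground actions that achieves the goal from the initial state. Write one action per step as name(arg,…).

1. free(e,a)  →  {at(f), inpos(c), inpos(d), inpos(e), on(a,a), on(a,e), on(c,c), on(c,e), on(e,c), on(f,f), ready(d)}
2. drop(c,f)  →  {at(f), inpos(d), inpos(e), inpos(f), on(a,a), on(a,e), on(c,c), on(c,e), on(c,f), on(e,c), on(f,f), ready(d)}
3. drop(f,a)  →  {at(f), inpos(a), inpos(d), inpos(e), on(a,a), on(a,e), on(c,c), on(c,e), on(c,f), on(e,c), on(f,a), on(f,f), ready(d)}

free(e,a); drop(c,f); drop(f,a)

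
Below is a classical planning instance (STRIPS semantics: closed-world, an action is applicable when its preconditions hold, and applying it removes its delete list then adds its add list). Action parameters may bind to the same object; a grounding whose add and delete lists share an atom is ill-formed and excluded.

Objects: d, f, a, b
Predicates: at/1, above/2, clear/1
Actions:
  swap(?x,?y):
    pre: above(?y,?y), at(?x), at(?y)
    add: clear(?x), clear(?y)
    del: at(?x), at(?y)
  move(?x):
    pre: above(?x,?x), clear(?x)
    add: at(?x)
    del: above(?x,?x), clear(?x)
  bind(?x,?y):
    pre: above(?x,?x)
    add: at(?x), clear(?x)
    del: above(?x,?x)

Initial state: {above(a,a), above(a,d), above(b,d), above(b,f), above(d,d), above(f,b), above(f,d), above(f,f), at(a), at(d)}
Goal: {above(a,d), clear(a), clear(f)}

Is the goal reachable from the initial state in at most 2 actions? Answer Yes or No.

1. swap(d,a)  →  {above(a,a), above(a,d), above(b,d), above(b,f), above(d,d), above(f,b), above(f,d), above(f,f), clear(a), clear(d)}
2. bind(f,d)  →  {above(a,a), above(a,d), above(b,d), above(b,f), above(d,d), above(f,b), above(f,d), at(f), clear(a), clear(d), clear(f)}
optimal plan length = 2; 2 ≤ 2

Yes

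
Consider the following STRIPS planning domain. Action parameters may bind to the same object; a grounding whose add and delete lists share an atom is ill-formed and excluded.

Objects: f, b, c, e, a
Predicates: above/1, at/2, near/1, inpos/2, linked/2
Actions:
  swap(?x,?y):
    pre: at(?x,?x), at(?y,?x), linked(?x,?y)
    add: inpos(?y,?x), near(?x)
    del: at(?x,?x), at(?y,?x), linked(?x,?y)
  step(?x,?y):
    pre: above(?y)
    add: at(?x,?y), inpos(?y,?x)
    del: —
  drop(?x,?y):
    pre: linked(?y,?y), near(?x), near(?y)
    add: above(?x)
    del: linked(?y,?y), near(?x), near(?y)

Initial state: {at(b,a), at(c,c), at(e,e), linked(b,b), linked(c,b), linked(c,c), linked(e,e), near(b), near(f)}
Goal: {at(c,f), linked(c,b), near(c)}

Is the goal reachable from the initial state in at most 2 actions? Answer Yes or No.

No

1. swap(c,c)  →  {at(b,a), at(e,e), inpos(c,c), linked(b,b), linked(c,b), linked(e,e), near(b), near(c), near(f)}
2. drop(f,b)  →  {above(f), at(b,a), at(e,e), inpos(c,c), linked(c,b), linked(e,e), near(c)}
3. step(c,f)  →  {above(f), at(b,a), at(c,f), at(e,e), inpos(c,c), inpos(f,c), linked(c,b), linked(e,e), near(c)}
optimal plan length = 3; 3 > 2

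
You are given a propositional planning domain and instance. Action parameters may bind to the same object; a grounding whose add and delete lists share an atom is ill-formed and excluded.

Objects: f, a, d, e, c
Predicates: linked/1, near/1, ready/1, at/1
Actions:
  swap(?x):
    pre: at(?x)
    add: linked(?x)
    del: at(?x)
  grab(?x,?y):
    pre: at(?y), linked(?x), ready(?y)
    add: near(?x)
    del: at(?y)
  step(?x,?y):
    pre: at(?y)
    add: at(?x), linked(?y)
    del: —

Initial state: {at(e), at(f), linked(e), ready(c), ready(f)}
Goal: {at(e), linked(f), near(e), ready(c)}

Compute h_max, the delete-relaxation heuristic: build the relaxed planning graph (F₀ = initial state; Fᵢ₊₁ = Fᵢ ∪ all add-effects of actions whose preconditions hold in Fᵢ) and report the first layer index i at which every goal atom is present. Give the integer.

F0 = init (5 atoms)
F1 = F0 ∪ {at(a), at(c), at(d), linked(f), near(e)}  (10 atoms)
goal ⊆ F1  ⇒  h_max = 1

1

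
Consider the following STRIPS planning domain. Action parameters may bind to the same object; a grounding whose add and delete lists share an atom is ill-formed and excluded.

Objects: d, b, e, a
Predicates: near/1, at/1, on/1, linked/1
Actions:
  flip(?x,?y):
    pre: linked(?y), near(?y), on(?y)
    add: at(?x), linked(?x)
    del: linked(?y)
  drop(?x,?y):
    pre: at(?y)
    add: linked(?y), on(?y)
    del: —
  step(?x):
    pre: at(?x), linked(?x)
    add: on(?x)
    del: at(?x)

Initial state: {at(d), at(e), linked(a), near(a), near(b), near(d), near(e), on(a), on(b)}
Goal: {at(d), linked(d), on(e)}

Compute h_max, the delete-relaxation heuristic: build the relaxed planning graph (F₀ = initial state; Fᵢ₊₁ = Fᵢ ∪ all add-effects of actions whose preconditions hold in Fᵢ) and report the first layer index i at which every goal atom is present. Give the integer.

1

F0 = init (9 atoms)
F1 = F0 ∪ {at(b), linked(b), linked(d), linked(e), on(d), on(e)}  (15 atoms)
goal ⊆ F1  ⇒  h_max = 1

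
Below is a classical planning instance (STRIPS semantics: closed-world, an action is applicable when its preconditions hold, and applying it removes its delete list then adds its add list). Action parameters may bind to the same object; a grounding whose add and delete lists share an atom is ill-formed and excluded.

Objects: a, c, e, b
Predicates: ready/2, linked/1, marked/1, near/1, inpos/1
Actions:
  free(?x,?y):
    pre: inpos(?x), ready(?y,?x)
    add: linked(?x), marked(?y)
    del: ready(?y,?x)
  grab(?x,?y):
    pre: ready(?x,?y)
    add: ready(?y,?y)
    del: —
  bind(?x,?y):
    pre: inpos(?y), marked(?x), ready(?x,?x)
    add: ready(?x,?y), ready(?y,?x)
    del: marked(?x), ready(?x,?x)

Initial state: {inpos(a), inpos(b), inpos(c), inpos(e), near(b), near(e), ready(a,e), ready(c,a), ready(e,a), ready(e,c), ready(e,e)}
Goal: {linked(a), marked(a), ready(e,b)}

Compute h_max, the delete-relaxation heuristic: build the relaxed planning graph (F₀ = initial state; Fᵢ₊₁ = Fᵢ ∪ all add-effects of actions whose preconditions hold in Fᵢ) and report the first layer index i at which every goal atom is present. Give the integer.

F0 = init (11 atoms)
F1 = F0 ∪ {linked(a), linked(c), linked(e), marked(a), marked(c), marked(e), ready(a,a), ready(c,c)}  (19 atoms)
F2 = F1 ∪ {ready(a,b), ready(a,c), ready(b,a), ready(b,c), ready(b,e), ready(c,b), ready(c,e), ready(e,b)}  (27 atoms)
goal ⊆ F2  ⇒  h_max = 2

2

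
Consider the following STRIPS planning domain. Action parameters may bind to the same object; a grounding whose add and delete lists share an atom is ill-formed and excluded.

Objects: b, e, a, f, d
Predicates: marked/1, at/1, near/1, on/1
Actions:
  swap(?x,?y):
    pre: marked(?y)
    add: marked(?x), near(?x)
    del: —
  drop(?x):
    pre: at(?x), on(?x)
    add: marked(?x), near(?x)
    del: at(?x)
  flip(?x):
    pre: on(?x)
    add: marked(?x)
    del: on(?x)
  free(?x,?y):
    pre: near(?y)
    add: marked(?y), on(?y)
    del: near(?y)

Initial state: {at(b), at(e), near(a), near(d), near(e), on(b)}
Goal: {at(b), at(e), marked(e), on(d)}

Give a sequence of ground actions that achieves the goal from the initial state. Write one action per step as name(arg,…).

free(b,e); free(b,d)

1. free(b,e)  →  {at(b), at(e), marked(e), near(a), near(d), on(b), on(e)}
2. free(b,d)  →  {at(b), at(e), marked(d), marked(e), near(a), on(b), on(d), on(e)}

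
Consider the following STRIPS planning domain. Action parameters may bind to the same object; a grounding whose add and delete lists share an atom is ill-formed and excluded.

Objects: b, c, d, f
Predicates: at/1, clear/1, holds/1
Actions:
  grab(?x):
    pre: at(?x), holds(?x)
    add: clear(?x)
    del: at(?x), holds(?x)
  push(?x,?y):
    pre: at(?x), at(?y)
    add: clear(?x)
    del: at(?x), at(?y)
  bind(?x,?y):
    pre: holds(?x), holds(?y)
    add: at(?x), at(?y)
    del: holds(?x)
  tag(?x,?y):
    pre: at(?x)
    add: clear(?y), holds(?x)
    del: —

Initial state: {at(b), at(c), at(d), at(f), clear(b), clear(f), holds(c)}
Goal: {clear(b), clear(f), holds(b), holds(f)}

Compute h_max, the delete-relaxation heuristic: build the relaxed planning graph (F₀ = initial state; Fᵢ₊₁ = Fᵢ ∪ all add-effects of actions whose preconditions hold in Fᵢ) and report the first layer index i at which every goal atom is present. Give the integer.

1

F0 = init (7 atoms)
F1 = F0 ∪ {clear(c), clear(d), holds(b), holds(d), holds(f)}  (12 atoms)
goal ⊆ F1  ⇒  h_max = 1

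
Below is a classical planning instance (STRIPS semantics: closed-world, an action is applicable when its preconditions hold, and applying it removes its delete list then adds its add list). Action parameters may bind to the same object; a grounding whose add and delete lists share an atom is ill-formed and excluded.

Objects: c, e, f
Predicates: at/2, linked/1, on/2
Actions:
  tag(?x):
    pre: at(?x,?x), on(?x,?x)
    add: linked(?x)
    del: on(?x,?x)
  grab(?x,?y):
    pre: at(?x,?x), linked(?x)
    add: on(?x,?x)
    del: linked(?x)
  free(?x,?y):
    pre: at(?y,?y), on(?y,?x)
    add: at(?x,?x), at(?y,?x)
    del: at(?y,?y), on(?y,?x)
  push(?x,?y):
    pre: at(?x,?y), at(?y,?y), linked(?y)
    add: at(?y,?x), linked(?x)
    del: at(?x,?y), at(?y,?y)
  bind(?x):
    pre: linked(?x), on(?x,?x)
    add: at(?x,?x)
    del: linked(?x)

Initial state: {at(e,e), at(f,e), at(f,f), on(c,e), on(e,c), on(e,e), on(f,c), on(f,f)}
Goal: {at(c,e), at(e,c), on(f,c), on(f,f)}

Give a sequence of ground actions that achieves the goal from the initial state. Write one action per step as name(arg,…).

1. free(c,e)  →  {at(c,c), at(e,c), at(f,e), at(f,f), on(c,e), on(e,e), on(f,c), on(f,f)}
2. free(e,c)  →  {at(c,e), at(e,c), at(e,e), at(f,e), at(f,f), on(e,e), on(f,c), on(f,f)}

free(c,e); free(e,c)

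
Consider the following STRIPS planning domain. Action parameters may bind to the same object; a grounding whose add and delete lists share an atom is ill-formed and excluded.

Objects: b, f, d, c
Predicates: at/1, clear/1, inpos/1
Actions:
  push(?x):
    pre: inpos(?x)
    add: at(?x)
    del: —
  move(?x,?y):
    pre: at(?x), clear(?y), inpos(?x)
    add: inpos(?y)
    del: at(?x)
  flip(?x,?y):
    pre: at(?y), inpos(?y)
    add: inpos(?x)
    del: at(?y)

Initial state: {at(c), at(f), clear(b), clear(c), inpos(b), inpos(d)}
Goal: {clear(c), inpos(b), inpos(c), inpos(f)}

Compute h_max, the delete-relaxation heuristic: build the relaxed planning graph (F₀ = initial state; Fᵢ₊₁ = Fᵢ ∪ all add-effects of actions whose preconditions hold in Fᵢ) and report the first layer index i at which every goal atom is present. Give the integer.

2

F0 = init (6 atoms)
F1 = F0 ∪ {at(b), at(d)}  (8 atoms)
F2 = F1 ∪ {inpos(c), inpos(f)}  (10 atoms)
goal ⊆ F2  ⇒  h_max = 2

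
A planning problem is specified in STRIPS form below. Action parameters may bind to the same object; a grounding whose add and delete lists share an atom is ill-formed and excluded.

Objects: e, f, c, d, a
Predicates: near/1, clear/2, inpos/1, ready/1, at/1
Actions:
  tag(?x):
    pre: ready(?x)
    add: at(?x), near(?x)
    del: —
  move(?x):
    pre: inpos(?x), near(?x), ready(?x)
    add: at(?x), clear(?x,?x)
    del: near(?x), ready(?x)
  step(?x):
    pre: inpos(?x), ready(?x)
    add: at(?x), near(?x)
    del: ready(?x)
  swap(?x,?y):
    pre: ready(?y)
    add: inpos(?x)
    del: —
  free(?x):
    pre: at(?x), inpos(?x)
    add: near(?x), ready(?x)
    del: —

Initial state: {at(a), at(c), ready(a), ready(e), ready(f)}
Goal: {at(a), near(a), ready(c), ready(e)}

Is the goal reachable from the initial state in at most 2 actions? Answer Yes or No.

No

1. tag(a)  →  {at(a), at(c), near(a), ready(a), ready(e), ready(f)}
2. swap(c,e)  →  {at(a), at(c), inpos(c), near(a), ready(a), ready(e), ready(f)}
3. free(c)  →  {at(a), at(c), inpos(c), near(a), near(c), ready(a), ready(c), ready(e), ready(f)}
optimal plan length = 3; 3 > 2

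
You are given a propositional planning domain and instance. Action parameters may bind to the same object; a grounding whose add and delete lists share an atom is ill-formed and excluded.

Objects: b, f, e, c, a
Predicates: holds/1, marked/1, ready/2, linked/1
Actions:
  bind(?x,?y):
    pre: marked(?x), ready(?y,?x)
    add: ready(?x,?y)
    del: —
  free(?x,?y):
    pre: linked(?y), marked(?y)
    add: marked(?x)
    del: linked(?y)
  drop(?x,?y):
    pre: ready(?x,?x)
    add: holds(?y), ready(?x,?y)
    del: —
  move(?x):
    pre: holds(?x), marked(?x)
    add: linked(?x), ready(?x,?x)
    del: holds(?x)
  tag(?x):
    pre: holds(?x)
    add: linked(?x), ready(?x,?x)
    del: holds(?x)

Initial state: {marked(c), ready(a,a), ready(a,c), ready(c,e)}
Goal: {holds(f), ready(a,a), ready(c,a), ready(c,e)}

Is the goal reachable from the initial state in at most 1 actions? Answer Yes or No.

No

1. bind(c,a)  →  {marked(c), ready(a,a), ready(a,c), ready(c,a), ready(c,e)}
2. drop(a,f)  →  {holds(f), marked(c), ready(a,a), ready(a,c), ready(a,f), ready(c,a), ready(c,e)}
optimal plan length = 2; 2 > 1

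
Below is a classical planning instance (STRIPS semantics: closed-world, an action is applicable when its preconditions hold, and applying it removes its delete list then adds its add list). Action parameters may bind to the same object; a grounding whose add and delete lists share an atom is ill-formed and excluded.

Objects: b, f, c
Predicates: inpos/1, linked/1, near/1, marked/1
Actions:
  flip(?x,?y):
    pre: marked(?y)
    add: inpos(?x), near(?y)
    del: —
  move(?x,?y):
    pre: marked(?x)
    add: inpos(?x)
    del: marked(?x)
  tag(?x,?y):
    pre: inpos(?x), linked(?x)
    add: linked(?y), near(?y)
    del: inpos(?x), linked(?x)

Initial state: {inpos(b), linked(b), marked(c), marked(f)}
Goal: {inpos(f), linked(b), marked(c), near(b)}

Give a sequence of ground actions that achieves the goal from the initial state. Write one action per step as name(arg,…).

flip(f,f); flip(c,f); tag(b,c); tag(c,b)

1. flip(f,f)  →  {inpos(b), inpos(f), linked(b), marked(c), marked(f), near(f)}
2. flip(c,f)  →  {inpos(b), inpos(c), inpos(f), linked(b), marked(c), marked(f), near(f)}
3. tag(b,c)  →  {inpos(c), inpos(f), linked(c), marked(c), marked(f), near(c), near(f)}
4. tag(c,b)  →  {inpos(f), linked(b), marked(c), marked(f), near(b), near(c), near(f)}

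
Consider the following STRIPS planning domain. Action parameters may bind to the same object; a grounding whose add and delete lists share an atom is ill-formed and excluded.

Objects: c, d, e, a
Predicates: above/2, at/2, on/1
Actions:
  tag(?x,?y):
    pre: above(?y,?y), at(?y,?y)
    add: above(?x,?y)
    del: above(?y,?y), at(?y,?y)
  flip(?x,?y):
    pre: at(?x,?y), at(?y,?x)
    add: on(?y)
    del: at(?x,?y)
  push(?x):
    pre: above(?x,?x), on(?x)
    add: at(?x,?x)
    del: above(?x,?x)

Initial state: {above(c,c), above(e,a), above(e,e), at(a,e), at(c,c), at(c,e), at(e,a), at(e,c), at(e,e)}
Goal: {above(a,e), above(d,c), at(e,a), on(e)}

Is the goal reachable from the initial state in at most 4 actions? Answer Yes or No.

1. tag(d,c)  →  {above(d,c), above(e,a), above(e,e), at(a,e), at(c,e), at(e,a), at(e,c), at(e,e)}
2. tag(a,e)  →  {above(a,e), above(d,c), above(e,a), at(a,e), at(c,e), at(e,a), at(e,c)}
3. flip(c,e)  →  {above(a,e), above(d,c), above(e,a), at(a,e), at(e,a), at(e,c), on(e)}
optimal plan length = 3; 3 ≤ 4

Yes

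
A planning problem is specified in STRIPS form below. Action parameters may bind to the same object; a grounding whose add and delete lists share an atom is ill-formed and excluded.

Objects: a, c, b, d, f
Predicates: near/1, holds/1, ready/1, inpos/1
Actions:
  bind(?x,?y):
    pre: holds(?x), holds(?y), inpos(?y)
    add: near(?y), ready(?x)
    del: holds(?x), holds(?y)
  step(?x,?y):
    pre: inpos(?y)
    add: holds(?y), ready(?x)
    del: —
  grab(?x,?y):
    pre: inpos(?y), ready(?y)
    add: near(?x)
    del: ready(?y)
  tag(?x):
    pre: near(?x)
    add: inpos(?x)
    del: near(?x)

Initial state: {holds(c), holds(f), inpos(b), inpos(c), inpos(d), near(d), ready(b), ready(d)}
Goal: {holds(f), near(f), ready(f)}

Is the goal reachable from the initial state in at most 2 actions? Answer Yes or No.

Yes

1. step(f,c)  →  {holds(c), holds(f), inpos(b), inpos(c), inpos(d), near(d), ready(b), ready(d), ready(f)}
2. grab(f,b)  →  {holds(c), holds(f), inpos(b), inpos(c), inpos(d), near(d), near(f), ready(d), ready(f)}
optimal plan length = 2; 2 ≤ 2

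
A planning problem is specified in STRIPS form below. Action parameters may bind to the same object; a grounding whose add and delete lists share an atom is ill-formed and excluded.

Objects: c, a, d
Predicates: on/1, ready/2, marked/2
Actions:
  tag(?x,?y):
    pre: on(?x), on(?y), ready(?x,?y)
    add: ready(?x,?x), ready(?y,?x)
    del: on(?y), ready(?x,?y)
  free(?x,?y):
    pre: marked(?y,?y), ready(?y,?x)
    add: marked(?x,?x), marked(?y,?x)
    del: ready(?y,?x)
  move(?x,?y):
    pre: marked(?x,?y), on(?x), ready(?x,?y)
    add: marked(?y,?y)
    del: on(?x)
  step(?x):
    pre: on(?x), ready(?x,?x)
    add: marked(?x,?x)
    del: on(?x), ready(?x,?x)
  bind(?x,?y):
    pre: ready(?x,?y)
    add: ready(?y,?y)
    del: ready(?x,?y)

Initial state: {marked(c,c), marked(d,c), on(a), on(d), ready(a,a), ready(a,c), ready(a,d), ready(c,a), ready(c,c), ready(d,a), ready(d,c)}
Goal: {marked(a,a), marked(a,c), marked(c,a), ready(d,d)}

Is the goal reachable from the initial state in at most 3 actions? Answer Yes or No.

1. tag(d,a)  →  {marked(c,c), marked(d,c), on(d), ready(a,a), ready(a,c), ready(a,d), ready(c,a), ready(c,c), ready(d,c), ready(d,d)}
2. free(a,c)  →  {marked(a,a), marked(c,a), marked(c,c), marked(d,c), on(d), ready(a,a), ready(a,c), ready(a,d), ready(c,c), ready(d,c), ready(d,d)}
3. free(c,a)  →  {marked(a,a), marked(a,c), marked(c,a), marked(c,c), marked(d,c), on(d), ready(a,a), ready(a,d), ready(c,c), ready(d,c), ready(d,d)}
optimal plan length = 3; 3 ≤ 3

Yes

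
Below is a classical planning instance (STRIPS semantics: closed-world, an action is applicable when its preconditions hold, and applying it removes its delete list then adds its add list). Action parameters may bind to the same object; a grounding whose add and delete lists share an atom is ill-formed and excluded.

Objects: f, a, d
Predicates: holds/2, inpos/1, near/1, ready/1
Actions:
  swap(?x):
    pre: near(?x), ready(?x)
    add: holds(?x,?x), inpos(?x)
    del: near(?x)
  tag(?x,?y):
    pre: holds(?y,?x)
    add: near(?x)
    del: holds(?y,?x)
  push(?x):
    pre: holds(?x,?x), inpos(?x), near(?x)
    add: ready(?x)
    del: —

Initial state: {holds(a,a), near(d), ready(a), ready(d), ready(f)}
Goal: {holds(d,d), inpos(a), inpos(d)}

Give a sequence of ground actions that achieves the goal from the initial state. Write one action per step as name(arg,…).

swap(d); tag(a,a); swap(a)

1. swap(d)  →  {holds(a,a), holds(d,d), inpos(d), ready(a), ready(d), ready(f)}
2. tag(a,a)  →  {holds(d,d), inpos(d), near(a), ready(a), ready(d), ready(f)}
3. swap(a)  →  {holds(a,a), holds(d,d), inpos(a), inpos(d), ready(a), ready(d), ready(f)}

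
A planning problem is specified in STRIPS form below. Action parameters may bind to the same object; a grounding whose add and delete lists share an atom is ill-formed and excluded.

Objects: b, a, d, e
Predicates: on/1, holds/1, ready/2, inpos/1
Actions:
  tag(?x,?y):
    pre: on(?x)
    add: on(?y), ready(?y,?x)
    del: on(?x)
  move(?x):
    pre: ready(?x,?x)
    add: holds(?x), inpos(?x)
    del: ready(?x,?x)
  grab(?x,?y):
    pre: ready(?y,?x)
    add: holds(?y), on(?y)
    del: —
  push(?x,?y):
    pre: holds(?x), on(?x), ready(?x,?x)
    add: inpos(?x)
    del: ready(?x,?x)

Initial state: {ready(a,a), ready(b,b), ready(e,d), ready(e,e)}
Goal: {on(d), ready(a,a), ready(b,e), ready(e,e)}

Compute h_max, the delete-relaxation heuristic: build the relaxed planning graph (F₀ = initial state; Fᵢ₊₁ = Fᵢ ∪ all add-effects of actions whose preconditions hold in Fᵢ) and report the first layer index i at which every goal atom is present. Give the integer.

2

F0 = init (4 atoms)
F1 = F0 ∪ {holds(a), holds(b), holds(e), inpos(a), inpos(b), inpos(e), on(a), on(b), on(e)}  (13 atoms)
F2 = F1 ∪ {on(d), ready(a,b), ready(a,e), ready(b,a), ready(b,e), ready(d,a), ready(d,b), ready(d,e), ready(e,a), ready(e,b)}  (23 atoms)
goal ⊆ F2  ⇒  h_max = 2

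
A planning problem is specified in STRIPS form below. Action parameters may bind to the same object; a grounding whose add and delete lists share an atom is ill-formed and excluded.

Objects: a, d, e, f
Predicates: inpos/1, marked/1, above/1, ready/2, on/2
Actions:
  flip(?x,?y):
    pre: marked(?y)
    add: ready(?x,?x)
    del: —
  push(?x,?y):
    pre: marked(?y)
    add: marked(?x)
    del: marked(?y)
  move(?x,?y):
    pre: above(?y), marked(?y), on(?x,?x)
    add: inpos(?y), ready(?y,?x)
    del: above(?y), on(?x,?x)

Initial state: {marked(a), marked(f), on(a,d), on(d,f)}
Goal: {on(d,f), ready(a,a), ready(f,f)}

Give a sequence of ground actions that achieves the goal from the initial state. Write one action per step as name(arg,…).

flip(a,a); flip(f,a)

1. flip(a,a)  →  {marked(a), marked(f), on(a,d), on(d,f), ready(a,a)}
2. flip(f,a)  →  {marked(a), marked(f), on(a,d), on(d,f), ready(a,a), ready(f,f)}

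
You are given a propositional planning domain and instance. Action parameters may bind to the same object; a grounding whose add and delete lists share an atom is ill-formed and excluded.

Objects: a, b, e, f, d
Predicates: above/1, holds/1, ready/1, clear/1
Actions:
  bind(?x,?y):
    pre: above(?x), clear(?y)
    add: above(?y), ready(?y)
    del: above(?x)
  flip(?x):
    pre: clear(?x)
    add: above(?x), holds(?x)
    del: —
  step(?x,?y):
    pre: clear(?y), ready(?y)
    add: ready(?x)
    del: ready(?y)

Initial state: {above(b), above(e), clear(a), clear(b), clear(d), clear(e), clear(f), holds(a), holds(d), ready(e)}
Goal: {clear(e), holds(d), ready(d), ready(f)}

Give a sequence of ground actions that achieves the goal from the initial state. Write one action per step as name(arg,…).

1. bind(b,f)  →  {above(e), above(f), clear(a), clear(b), clear(d), clear(e), clear(f), holds(a), holds(d), ready(e), ready(f)}
2. bind(e,d)  →  {above(d), above(f), clear(a), clear(b), clear(d), clear(e), clear(f), holds(a), holds(d), ready(d), ready(e), ready(f)}

bind(b,f); bind(e,d)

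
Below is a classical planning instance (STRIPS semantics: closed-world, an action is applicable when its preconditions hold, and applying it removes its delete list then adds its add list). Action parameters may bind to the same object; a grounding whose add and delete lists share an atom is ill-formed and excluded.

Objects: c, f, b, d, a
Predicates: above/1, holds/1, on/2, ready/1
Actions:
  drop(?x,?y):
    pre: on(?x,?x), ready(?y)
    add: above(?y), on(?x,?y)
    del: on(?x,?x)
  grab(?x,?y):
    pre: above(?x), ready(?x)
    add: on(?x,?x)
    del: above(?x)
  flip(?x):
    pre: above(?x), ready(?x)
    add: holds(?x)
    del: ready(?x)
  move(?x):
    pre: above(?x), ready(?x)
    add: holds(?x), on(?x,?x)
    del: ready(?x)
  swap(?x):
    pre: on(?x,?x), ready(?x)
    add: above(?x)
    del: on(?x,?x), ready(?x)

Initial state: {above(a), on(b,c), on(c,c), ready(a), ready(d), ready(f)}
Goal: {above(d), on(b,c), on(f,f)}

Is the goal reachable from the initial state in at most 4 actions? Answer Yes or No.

1. drop(c,f)  →  {above(a), above(f), on(b,c), on(c,f), ready(a), ready(d), ready(f)}
2. grab(f,c)  →  {above(a), on(b,c), on(c,f), on(f,f), ready(a), ready(d), ready(f)}
3. grab(a,c)  →  {on(a,a), on(b,c), on(c,f), on(f,f), ready(a), ready(d), ready(f)}
4. drop(a,d)  →  {above(d), on(a,d), on(b,c), on(c,f), on(f,f), ready(a), ready(d), ready(f)}
optimal plan length = 4; 4 ≤ 4

Yes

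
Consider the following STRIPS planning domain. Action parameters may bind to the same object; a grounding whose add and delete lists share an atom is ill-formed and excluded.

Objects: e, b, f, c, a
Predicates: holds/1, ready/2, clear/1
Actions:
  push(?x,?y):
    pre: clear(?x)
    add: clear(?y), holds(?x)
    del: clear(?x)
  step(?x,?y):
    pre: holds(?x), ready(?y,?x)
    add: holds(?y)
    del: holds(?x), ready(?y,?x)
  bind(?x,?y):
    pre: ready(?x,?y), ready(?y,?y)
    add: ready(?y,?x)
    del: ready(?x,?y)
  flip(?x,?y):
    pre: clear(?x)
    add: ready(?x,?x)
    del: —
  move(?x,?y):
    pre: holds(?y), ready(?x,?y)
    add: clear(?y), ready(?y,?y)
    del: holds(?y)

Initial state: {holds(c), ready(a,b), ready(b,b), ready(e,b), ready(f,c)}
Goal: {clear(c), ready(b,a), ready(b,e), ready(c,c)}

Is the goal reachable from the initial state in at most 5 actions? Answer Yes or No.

Yes

1. bind(e,b)  →  {holds(c), ready(a,b), ready(b,b), ready(b,e), ready(f,c)}
2. bind(a,b)  →  {holds(c), ready(b,a), ready(b,b), ready(b,e), ready(f,c)}
3. move(f,c)  →  {clear(c), ready(b,a), ready(b,b), ready(b,e), ready(c,c), ready(f,c)}
optimal plan length = 3; 3 ≤ 5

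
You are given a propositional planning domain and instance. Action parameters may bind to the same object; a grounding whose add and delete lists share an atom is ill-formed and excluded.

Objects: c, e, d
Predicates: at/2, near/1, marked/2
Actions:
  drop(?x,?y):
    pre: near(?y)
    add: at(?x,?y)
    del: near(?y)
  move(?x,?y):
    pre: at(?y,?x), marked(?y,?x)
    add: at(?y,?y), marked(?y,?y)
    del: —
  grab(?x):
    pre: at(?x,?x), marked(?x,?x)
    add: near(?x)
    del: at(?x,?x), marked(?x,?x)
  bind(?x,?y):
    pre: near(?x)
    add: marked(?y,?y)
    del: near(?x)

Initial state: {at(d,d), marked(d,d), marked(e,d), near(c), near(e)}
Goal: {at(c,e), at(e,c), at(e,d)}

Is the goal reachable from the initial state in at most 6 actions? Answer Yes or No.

Yes

1. drop(c,e)  →  {at(c,e), at(d,d), marked(d,d), marked(e,d), near(c)}
2. drop(e,c)  →  {at(c,e), at(d,d), at(e,c), marked(d,d), marked(e,d)}
3. grab(d)  →  {at(c,e), at(e,c), marked(e,d), near(d)}
4. drop(e,d)  →  {at(c,e), at(e,c), at(e,d), marked(e,d)}
optimal plan length = 4; 4 ≤ 6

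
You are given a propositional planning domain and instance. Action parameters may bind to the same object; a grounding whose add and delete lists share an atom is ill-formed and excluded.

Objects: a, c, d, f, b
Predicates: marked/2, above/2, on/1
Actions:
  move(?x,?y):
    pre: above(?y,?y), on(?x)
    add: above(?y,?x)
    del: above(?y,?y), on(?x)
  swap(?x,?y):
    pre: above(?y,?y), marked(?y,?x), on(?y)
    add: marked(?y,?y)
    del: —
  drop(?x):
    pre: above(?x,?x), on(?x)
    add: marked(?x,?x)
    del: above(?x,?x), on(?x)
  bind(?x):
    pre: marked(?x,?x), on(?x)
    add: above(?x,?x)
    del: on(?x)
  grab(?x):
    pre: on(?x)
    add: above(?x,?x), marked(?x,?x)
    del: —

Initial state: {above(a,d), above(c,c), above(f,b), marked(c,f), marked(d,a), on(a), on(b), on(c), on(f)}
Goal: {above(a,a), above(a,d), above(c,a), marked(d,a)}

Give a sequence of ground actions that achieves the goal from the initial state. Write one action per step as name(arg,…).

grab(a); move(a,c)

1. grab(a)  →  {above(a,a), above(a,d), above(c,c), above(f,b), marked(a,a), marked(c,f), marked(d,a), on(a), on(b), on(c), on(f)}
2. move(a,c)  →  {above(a,a), above(a,d), above(c,a), above(f,b), marked(a,a), marked(c,f), marked(d,a), on(b), on(c), on(f)}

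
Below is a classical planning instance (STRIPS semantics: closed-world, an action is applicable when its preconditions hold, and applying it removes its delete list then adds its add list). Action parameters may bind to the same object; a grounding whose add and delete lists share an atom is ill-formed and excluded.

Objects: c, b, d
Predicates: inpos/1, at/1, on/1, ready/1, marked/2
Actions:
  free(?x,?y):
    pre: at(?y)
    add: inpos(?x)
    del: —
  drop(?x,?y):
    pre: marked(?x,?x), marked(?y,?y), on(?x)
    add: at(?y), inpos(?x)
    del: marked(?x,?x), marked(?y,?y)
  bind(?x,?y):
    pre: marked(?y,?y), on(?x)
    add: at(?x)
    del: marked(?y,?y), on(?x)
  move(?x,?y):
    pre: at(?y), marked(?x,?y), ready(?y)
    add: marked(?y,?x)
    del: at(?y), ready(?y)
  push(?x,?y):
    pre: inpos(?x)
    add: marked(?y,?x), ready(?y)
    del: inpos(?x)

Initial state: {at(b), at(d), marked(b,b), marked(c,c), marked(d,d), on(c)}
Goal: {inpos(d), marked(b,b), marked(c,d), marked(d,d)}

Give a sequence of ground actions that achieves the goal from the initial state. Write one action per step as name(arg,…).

1. free(d,b)  →  {at(b), at(d), inpos(d), marked(b,b), marked(c,c), marked(d,d), on(c)}
2. push(d,c)  →  {at(b), at(d), marked(b,b), marked(c,c), marked(c,d), marked(d,d), on(c), ready(c)}
3. free(d,b)  →  {at(b), at(d), inpos(d), marked(b,b), marked(c,c), marked(c,d), marked(d,d), on(c), ready(c)}

free(d,b); push(d,c); free(d,b)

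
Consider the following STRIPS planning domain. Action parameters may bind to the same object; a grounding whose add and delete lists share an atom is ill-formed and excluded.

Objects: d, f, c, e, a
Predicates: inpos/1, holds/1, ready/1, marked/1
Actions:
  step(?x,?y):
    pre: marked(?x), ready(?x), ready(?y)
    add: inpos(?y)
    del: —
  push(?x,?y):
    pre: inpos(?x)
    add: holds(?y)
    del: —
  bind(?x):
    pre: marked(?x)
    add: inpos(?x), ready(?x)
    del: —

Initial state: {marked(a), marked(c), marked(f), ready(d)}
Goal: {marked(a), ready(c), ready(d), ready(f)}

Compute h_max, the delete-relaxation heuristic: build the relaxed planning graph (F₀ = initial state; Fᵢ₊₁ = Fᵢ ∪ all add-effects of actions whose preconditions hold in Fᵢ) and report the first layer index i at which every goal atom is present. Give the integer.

1

F0 = init (4 atoms)
F1 = F0 ∪ {inpos(a), inpos(c), inpos(f), ready(a), ready(c), ready(f)}  (10 atoms)
goal ⊆ F1  ⇒  h_max = 1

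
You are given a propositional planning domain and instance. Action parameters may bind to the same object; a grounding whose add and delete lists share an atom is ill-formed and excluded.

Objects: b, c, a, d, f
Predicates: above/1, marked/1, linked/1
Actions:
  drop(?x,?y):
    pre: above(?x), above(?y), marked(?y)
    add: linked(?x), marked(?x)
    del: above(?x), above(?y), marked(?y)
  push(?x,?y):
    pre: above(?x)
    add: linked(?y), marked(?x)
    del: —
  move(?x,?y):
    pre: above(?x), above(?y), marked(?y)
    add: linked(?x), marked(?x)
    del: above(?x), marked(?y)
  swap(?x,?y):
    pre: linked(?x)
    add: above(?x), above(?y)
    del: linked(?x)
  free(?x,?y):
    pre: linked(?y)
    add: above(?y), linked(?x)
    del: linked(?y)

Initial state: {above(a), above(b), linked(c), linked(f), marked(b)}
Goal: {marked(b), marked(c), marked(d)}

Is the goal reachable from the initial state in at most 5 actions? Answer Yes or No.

Yes

1. swap(c,d)  →  {above(a), above(b), above(c), above(d), linked(f), marked(b)}
2. push(c,b)  →  {above(a), above(b), above(c), above(d), linked(b), linked(f), marked(b), marked(c)}
3. push(d,b)  →  {above(a), above(b), above(c), above(d), linked(b), linked(f), marked(b), marked(c), marked(d)}
optimal plan length = 3; 3 ≤ 5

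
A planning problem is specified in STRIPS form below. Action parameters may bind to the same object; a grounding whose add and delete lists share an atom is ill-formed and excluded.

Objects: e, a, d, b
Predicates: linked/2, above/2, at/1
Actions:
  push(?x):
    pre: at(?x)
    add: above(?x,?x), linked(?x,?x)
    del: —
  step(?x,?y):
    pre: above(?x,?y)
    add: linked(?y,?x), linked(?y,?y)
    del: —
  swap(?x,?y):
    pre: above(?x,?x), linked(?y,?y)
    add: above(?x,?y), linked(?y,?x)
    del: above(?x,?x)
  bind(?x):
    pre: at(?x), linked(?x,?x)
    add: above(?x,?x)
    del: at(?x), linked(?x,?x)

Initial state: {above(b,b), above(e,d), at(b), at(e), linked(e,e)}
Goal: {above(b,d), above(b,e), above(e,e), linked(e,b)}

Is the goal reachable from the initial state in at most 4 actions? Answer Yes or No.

1. push(e)  →  {above(b,b), above(e,d), above(e,e), at(b), at(e), linked(e,e)}
2. step(e,d)  →  {above(b,b), above(e,d), above(e,e), at(b), at(e), linked(d,d), linked(d,e), linked(e,e)}
3. swap(b,e)  →  {above(b,e), above(e,d), above(e,e), at(b), at(e), linked(d,d), linked(d,e), linked(e,b), linked(e,e)}
4. push(b)  →  {above(b,b), above(b,e), above(e,d), above(e,e), at(b), at(e), linked(b,b), linked(d,d), linked(d,e), linked(e,b), linked(e,e)}
5. swap(b,d)  →  {above(b,d), above(b,e), above(e,d), above(e,e), at(b), at(e), linked(b,b), linked(d,b), linked(d,d), linked(d,e), linked(e,b), linked(e,e)}
optimal plan length = 5; 5 > 4

No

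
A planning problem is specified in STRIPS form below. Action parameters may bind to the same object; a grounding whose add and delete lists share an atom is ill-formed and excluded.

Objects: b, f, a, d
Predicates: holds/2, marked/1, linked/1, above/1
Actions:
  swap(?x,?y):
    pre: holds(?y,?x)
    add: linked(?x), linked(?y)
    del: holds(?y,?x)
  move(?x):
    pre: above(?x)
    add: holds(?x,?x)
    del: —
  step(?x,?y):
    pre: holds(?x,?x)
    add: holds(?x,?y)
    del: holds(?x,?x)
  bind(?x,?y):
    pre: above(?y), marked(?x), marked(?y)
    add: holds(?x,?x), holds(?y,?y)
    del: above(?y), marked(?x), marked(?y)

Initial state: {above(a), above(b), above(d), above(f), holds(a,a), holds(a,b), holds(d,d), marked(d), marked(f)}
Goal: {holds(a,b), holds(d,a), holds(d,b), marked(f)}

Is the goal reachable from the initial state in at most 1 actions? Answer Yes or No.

1. step(d,b)  →  {above(a), above(b), above(d), above(f), holds(a,a), holds(a,b), holds(d,b), marked(d), marked(f)}
2. move(d)  →  {above(a), above(b), above(d), above(f), holds(a,a), holds(a,b), holds(d,b), holds(d,d), marked(d), marked(f)}
3. step(d,a)  →  {above(a), above(b), above(d), above(f), holds(a,a), holds(a,b), holds(d,a), holds(d,b), marked(d), marked(f)}
optimal plan length = 3; 3 > 1

No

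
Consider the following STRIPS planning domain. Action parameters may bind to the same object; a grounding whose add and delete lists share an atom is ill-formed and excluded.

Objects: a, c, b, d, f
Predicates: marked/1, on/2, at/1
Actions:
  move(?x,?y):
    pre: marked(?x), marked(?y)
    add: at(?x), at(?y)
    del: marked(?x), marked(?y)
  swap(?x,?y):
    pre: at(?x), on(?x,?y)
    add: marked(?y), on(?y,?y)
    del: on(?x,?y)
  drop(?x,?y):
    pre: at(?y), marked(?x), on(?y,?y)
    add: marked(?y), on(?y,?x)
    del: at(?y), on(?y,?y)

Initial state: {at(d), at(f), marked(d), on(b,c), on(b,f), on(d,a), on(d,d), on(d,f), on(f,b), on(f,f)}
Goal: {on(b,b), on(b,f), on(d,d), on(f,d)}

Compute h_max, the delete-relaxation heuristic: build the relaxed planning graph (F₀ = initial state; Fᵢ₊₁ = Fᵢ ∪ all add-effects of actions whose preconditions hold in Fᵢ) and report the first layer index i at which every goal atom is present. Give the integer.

1

F0 = init (10 atoms)
F1 = F0 ∪ {marked(a), marked(b), marked(f), on(a,a), on(b,b), on(f,d)}  (16 atoms)
goal ⊆ F1  ⇒  h_max = 1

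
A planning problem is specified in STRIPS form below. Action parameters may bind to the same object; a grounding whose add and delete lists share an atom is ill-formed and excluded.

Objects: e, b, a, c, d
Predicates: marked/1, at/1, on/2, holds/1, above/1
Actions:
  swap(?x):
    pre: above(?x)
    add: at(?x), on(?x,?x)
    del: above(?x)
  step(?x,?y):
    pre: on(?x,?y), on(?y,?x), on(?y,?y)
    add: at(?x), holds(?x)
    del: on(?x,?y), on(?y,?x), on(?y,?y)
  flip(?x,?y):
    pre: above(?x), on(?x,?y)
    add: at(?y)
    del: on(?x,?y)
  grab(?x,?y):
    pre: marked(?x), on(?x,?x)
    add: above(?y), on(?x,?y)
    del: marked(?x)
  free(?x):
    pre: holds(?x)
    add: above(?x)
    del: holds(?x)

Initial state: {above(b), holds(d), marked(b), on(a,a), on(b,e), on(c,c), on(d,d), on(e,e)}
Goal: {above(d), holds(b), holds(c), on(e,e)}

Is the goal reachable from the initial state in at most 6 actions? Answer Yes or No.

Yes

1. swap(b)  →  {at(b), holds(d), marked(b), on(a,a), on(b,b), on(b,e), on(c,c), on(d,d), on(e,e)}
2. step(b,b)  →  {at(b), holds(b), holds(d), marked(b), on(a,a), on(b,e), on(c,c), on(d,d), on(e,e)}
3. step(c,c)  →  {at(b), at(c), holds(b), holds(c), holds(d), marked(b), on(a,a), on(b,e), on(d,d), on(e,e)}
4. free(d)  →  {above(d), at(b), at(c), holds(b), holds(c), marked(b), on(a,a), on(b,e), on(d,d), on(e,e)}
optimal plan length = 4; 4 ≤ 6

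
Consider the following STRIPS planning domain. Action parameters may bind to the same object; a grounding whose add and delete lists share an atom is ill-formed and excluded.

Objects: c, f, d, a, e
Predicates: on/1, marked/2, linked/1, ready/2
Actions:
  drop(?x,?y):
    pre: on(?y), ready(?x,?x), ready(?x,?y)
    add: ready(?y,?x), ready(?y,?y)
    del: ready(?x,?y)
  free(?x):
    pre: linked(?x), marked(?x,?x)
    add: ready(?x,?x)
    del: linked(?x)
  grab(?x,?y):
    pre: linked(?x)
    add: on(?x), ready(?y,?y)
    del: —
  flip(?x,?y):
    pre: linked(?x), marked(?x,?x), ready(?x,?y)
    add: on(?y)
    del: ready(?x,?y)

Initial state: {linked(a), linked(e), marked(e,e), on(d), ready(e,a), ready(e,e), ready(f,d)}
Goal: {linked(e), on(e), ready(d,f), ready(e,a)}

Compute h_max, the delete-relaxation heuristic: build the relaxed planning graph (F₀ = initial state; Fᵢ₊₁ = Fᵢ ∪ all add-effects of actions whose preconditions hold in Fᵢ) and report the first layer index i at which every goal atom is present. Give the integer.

2

F0 = init (7 atoms)
F1 = F0 ∪ {on(a), on(e), ready(a,a), ready(c,c), ready(d,d), ready(f,f)}  (13 atoms)
F2 = F1 ∪ {ready(a,e), ready(d,f)}  (15 atoms)
goal ⊆ F2  ⇒  h_max = 2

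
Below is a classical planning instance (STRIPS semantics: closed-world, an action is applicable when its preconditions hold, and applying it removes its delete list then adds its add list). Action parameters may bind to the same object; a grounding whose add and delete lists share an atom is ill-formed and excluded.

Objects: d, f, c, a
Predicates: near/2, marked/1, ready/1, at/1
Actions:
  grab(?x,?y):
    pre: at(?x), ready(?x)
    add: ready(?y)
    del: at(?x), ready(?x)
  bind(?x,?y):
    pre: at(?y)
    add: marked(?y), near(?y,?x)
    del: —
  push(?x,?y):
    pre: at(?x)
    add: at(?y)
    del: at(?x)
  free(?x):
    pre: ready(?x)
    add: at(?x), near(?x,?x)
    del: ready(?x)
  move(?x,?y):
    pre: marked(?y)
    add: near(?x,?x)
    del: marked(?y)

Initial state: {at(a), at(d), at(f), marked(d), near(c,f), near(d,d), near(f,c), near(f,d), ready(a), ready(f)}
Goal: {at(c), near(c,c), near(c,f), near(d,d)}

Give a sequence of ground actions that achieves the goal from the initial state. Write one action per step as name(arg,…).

grab(f,c); free(c)

1. grab(f,c)  →  {at(a), at(d), marked(d), near(c,f), near(d,d), near(f,c), near(f,d), ready(a), ready(c)}
2. free(c)  →  {at(a), at(c), at(d), marked(d), near(c,c), near(c,f), near(d,d), near(f,c), near(f,d), ready(a)}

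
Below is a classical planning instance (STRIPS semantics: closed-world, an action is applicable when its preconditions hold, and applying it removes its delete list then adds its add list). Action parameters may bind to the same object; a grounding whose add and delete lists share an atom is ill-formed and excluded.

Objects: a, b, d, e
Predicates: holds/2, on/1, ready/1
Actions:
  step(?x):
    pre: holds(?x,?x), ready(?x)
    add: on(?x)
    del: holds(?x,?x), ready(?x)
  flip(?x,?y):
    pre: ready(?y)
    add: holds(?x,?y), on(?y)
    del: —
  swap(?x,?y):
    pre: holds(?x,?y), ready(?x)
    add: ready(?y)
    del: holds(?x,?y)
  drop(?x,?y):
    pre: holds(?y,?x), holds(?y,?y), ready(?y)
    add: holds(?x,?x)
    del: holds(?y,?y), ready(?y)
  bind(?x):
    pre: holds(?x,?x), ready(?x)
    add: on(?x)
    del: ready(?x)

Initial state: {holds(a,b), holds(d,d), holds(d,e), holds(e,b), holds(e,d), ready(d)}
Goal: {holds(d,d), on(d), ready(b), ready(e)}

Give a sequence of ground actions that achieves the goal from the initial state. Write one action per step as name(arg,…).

1. flip(a,d)  →  {holds(a,b), holds(a,d), holds(d,d), holds(d,e), holds(e,b), holds(e,d), on(d), ready(d)}
2. swap(d,e)  →  {holds(a,b), holds(a,d), holds(d,d), holds(e,b), holds(e,d), on(d), ready(d), ready(e)}
3. swap(e,b)  →  {holds(a,b), holds(a,d), holds(d,d), holds(e,d), on(d), ready(b), ready(d), ready(e)}

flip(a,d); swap(d,e); swap(e,b)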